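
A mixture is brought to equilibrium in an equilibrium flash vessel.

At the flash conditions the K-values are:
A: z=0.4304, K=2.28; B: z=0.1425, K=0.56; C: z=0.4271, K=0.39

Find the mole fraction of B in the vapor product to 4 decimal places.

y_B = 0.0924

Rachford–Rice: g(β) = Σ zᵢ(Kᵢ−1)/(1+β(Kᵢ−1)) = 0.
Feasibility: ΣzᵢKᵢ = 1.2277, Σzᵢ/Kᵢ = 1.5384 — both > 1, two phases present.
Newton–Raphson from β = 0.5:
  β = 0.5000: g = -0.11933, g' = -0.6365 → β = 0.3125
  β = 0.3125: g = -0.00110, g' = -0.6395 → β = 0.3108
Converged at β = 0.3108.
Compositions from xᵢ = zᵢ/(1+β(Kᵢ−1)), yᵢ = Kᵢxᵢ:
  A: x = 0.3079, y = 0.7020
  B: x = 0.1651, y = 0.0924
  C: x = 0.5270, y = 0.2055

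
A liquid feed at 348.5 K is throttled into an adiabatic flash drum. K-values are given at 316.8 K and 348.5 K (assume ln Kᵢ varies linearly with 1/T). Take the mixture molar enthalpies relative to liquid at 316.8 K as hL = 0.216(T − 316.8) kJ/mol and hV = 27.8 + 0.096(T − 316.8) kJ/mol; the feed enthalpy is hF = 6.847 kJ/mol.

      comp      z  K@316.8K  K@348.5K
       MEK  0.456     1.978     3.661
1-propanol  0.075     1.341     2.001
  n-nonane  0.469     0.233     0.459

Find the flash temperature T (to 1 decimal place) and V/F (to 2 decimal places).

Adiabatic flash: solve Rachford–Rice at each trial T, then check hF = ψ·hV(T) + (1−ψ)·hL(T).
  T = 316.8 K: K = (1.978, 1.341, 0.233), RR gives ψ = 0.160, H_out = 4.441 kJ/mol
  T = 348.5 K: K = (3.661, 2.001, 0.459), RR gives ψ = 0.777, H_out = 25.494 kJ/mol
  T = 332.6 K: K = (2.728, 1.653, 0.332), RR gives ψ = 0.488, H_out = 16.048 kJ/mol
  T = 324.7 K: K = (2.332, 1.493, 0.279), RR gives ψ = 0.342, H_out = 10.902 kJ/mol
  T = 320.8 K: K = (2.152, 1.417, 0.256), RR gives ψ = 0.260, H_out = 7.954 kJ/mol
  T = 318.8 K: K = (2.064, 1.379, 0.244), RR gives ψ = 0.212, H_out = 6.274 kJ/mol
Linear interpolation between T = 318.8 (H_out = 6.274) and T = 320.8 (H_out = 7.954) on hF = 6.847 gives T ≈ 319.5 K, at which ψ = 0.23.

T = 319.5 K, V/F = 0.23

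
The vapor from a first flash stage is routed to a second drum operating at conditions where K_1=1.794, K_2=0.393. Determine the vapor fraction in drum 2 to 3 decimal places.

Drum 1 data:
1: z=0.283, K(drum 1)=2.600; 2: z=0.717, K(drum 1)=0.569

V/F (drum 2) = 0.344

Drum 1:
Let ψ₁ = V/F and solve Σ zᵢ(Kᵢ−1)/(1+ψ₁(Kᵢ−1)) = 0.
Check two-phase: ΣzᵢKᵢ = 1.144 > 1 and Σzᵢ/Kᵢ = 1.369 > 1, so g(0) = 0.144 > 0 and g(1) = -0.369 < 0.
Binary case is linear: z₁(K₁−1)(1+ψ₁(K₂−1)) + z₂(K₂−1)(1+ψ₁(K₁−1)) = 0
⇒ ψ₁ = [z₁(K₁−1)+z₂(K₂−1)] / [−(K₁−1)(K₂−1)] = 0.1438/0.6896 = 0.208
Drum-1 compositions:
  1: x = 0.212, y = 0.552
  2: x = 0.788, y = 0.448
Drum-2 feed = drum-1 vapor: z₂ = (0.5517, 0.4483).
Drum 2:
Let ψ₂ = V/F and solve Σ zᵢ(Kᵢ−1)/(1+ψ₂(Kᵢ−1)) = 0.
g(0) = ΣzᵢKᵢ − 1 = 0.166 and g(1) = 1 − Σzᵢ/Kᵢ = -0.448, so a root lies in (0, 1).
Binary case is linear: z₁(K₁−1)(1+ψ₂(K₂−1)) + z₂(K₂−1)(1+ψ₂(K₁−1)) = 0
⇒ ψ₂ = [z₁(K₁−1)+z₂(K₂−1)] / [−(K₁−1)(K₂−1)] = 0.1660/0.4820 = 0.344
  1: x = 0.433, y = 0.777
  2: x = 0.567, y = 0.223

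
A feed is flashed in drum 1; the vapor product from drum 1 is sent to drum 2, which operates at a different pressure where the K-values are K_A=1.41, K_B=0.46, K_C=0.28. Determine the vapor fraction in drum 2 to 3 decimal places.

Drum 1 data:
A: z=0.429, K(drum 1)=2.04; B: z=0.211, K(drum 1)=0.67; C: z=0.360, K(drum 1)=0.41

V/F (drum 2) = 0.213

Drum 1:
Newton–Raphson from ψ₁ = 0.5:
  ψ₁ = 0.500: g = -0.0911, g' = -0.486 → ψ₁ = 0.312
  ψ₁ = 0.312: g = -0.0013, g' = -0.481 → ψ₁ = 0.310
Converged at ψ₁ = 0.310.
Drum-1 compositions:
  A: x = 0.324, y = 0.662
  B: x = 0.235, y = 0.157
  C: x = 0.441, y = 0.181
Drum-2 feed = drum-1 vapor: z₂ = (0.6619, 0.1575, 0.1806).
Drum 2:
Material balance + equilibrium reduce to Σ zᵢ(Kᵢ−1)/(1+ψ₂(Kᵢ−1)) = 0.
Feasibility: ΣzᵢKᵢ = 1.056, Σzᵢ/Kᵢ = 1.457 — both > 1, two phases present.
Newton iteration, ψ₂⁰ = 0.62:
  ψ₂ = 0.620: g = -0.1463, g' = -0.480 → ψ₂ = 0.315
  ψ₂ = 0.315: g = -0.0303, g' = -0.311 → ψ₂ = 0.217
  ψ₂ = 0.217: g = -0.0014, g' = -0.284 → ψ₂ = 0.213
Converged at ψ₂ = 0.213.
  A: x = 0.609, y = 0.858
  B: x = 0.178, y = 0.082
  C: x = 0.213, y = 0.060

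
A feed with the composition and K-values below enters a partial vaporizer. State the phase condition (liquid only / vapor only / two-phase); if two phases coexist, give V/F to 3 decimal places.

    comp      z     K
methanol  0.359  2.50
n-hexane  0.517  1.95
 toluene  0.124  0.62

ΣzᵢKᵢ = 1.983; Σzᵢ/Kᵢ = 0.609.
Since Σzᵢ/Kᵢ < 1 the mixture is above its dew point — single vapor phase.

vapor only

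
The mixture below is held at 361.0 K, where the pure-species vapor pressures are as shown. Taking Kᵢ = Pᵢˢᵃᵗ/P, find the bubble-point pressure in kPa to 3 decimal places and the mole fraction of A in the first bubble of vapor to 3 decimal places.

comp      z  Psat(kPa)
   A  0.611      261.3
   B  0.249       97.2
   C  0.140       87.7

Pbub = 196.135 kPa, y_A = 0.814

At the bubble point ψ → 0, so ΣzᵢKᵢ = 1 with Kᵢ = Pᵢˢᵃᵗ/P ⇒ P = ΣzᵢPᵢˢᵃᵗ.
P = 0.611·261.3 + 0.249·97.2 + 0.140·87.7 = 196.135 kPa
yᵢ = zᵢPᵢˢᵃᵗ/P ⇒ y_A = 0.611·261.3/196.135 = 0.814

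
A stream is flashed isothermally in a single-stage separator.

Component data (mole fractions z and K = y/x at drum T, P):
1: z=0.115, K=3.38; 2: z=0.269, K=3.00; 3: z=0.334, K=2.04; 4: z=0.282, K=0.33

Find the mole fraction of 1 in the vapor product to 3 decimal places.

y_1 = 0.125

Rachford–Rice: g(V/F) = Σ zᵢ(Kᵢ−1)/(1+V/F(Kᵢ−1)) = 0.
Check two-phase: ΣzᵢKᵢ = 1.970 > 1 and Σzᵢ/Kᵢ = 1.142 > 1, so g(0) = 0.970 > 0 and g(1) = -0.142 < 0.
Newton–Raphson from V/F = 0.5:
  V/F = 0.500: g = 0.3384, g' = -0.847 → V/F = 0.899
  V/F = 0.899: g = -0.0165, g' = -1.101 → V/F = 0.884
Converged at V/F = 0.884.
Compositions from xᵢ = zᵢ/(1+V/F(Kᵢ−1)), yᵢ = Kᵢxᵢ:
  1: x = 0.037, y = 0.125
  2: x = 0.097, y = 0.292
  3: x = 0.174, y = 0.355
  4: x = 0.692, y = 0.228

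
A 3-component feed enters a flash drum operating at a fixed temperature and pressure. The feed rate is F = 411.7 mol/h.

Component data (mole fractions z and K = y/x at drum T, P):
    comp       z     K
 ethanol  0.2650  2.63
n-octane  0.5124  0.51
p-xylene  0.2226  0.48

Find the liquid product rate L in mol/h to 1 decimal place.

L = 378.8 mol/h

Rachford–Rice: g(V/F) = Σ zᵢ(Kᵢ−1)/(1+V/F(Kᵢ−1)) = 0.
g(0) = ΣzᵢKᵢ − 1 = 0.0651 and g(1) = 1 − Σzᵢ/Kᵢ = -0.5692, so a root lies in (0, 1).
Newton iteration, V/F⁰ = 0.57:
  V/F = 0.5700: g = -0.28898, g' = -0.5476 → V/F = 0.0423
  V/F = 0.0423: g = 0.02933, g' = -0.8074 → V/F = 0.0786
  V/F = 0.0786: g = 0.00104, g' = -0.7517 → V/F = 0.0800
Converged at V/F = 0.0800.
Then V = V/F·F = 0.0800·411.7 = 32.9 mol/h and L = F − V = 378.8 mol/h.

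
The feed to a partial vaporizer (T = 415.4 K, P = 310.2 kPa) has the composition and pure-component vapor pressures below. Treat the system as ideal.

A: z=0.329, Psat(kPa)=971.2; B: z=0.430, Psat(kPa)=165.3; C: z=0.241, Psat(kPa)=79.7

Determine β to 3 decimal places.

Raoult's law: Kᵢ = Pᵢˢᵃᵗ/P = Pᵢˢᵃᵗ/310.2.
  K_A = 971.2/310.2 = 3.13088, K_B = 165.3/310.2 = 0.53288, K_C = 79.7/310.2 = 0.25693
Newton iteration, β⁰ = 0.5:
  β = 0.500: g = -0.2076, g' = -0.847 → β = 0.255
  β = 0.255: g = 0.0054, g' = -0.951 → β = 0.261
Converged at β = 0.261.

β = 0.261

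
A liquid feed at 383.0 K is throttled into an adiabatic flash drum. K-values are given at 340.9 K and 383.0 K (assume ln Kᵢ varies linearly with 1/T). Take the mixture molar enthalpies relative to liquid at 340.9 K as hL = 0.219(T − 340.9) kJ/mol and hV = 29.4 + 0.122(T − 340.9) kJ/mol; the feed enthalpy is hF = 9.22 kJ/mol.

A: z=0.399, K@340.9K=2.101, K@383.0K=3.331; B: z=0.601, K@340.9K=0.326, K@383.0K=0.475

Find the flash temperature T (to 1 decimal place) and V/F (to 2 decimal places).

Adiabatic flash: solve Rachford–Rice at each trial T, then check hF = ψ·hV(T) + (1−ψ)·hL(T).
  T = 340.9 K: K = (2.101, 0.326), RR gives ψ = 0.046, H_out = 1.356 kJ/mol
  T = 383.0 K: K = (3.331, 0.475), RR gives ψ = 0.502, H_out = 21.933 kJ/mol
  T = 361.9 K: K = (2.680, 0.398), RR gives ψ = 0.305, H_out = 12.934 kJ/mol
  T = 351.4 K: K = (2.381, 0.361), RR gives ψ = 0.189, H_out = 7.677 kJ/mol
  T = 356.6 K: K = (2.527, 0.379), RR gives ψ = 0.249, H_out = 10.379 kJ/mol
  T = 354.0 K: K = (2.454, 0.370), RR gives ψ = 0.220, H_out = 9.055 kJ/mol
  T = 355.3 K: K = (2.490, 0.375), RR gives ψ = 0.235, H_out = 9.723 kJ/mol
Linear interpolation between T = 354.0 (H_out = 9.055) and T = 355.3 (H_out = 9.723) on hF = 9.22 gives T ≈ 354.3 K, at which ψ = 0.22.

T = 354.3 K, V/F = 0.22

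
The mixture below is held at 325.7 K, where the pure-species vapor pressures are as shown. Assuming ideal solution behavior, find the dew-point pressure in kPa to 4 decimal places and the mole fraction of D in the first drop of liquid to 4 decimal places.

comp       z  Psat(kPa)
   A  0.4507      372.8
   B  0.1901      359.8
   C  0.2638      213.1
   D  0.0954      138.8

Pdew = 273.0342 kPa, x_D = 0.1877

At the dew point ψ → 1, so Σzᵢ/Kᵢ = 1 with Kᵢ = Pᵢˢᵃᵗ/P ⇒ 1/P = Σzᵢ/Pᵢˢᵃᵗ.
1/P = 0.4507/372.8 + 0.1901/359.8 + 0.2638/213.1 + 0.0954/138.8 = 0.0036625 ⇒ P = 273.0342 kPa
xᵢ = zᵢP/Pᵢˢᵃᵗ ⇒ x_D = 0.0954·273.0342/138.8 = 0.1877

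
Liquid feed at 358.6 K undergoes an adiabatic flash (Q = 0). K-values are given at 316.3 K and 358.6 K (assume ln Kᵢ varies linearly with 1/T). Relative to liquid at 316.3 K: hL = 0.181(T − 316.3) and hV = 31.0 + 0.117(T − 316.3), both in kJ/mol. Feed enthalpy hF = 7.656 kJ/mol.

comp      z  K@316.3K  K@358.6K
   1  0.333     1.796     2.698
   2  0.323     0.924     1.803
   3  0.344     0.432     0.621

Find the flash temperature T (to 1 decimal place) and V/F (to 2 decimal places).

Adiabatic flash: solve Rachford–Rice at each trial T, then check hF = ψ·hV(T) + (1−ψ)·hL(T).
  T = 316.3 K: K = (1.796, 0.924, 0.432), RR gives ψ = 0.145, H_out = 4.484 kJ/mol
  T = 358.6 K: K = (2.698, 1.803, 0.621), RR gives ψ = 1.000, H_out = 35.949 kJ/mol
  T = 337.5 K: K = (2.231, 1.319, 0.524), RR gives ψ = 0.868, H_out = 29.561 kJ/mol
  T = 326.9 K: K = (2.009, 1.110, 0.477), RR gives ψ = 0.542, H_out = 18.346 kJ/mol
  T = 321.6 K: K = (1.901, 1.014, 0.454), RR gives ψ = 0.353, H_out = 11.770 kJ/mol
  T = 319.0 K: K = (1.849, 0.969, 0.443), RR gives ψ = 0.253, H_out = 8.284 kJ/mol
  T = 317.6 K: K = (1.822, 0.946, 0.437), RR gives ψ = 0.197, H_out = 6.337 kJ/mol
Linear interpolation between T = 317.6 (H_out = 6.337) and T = 319.0 (H_out = 8.284) on hF = 7.656 gives T ≈ 318.5 K, at which ψ = 0.23.

T = 318.5 K, V/F = 0.23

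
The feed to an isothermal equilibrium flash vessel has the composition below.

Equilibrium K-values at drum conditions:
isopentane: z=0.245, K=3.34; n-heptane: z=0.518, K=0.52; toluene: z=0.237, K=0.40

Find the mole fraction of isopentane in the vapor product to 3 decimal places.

y_isopentane = 0.606

Newton iteration, β⁰ = 0.43:
  β = 0.430: g = -0.2192, g' = -0.678 → β = 0.107
  β = 0.107: g = 0.0449, g' = -1.089 → β = 0.148
  β = 0.148: g = 0.0023, g' = -0.982 → β = 0.150
Converged at β = 0.150.
Compositions from xᵢ = zᵢ/(1+β(Kᵢ−1)), yᵢ = Kᵢxᵢ:
  isopentane: x = 0.181, y = 0.606
  n-heptane: x = 0.558, y = 0.290
  toluene: x = 0.260, y = 0.104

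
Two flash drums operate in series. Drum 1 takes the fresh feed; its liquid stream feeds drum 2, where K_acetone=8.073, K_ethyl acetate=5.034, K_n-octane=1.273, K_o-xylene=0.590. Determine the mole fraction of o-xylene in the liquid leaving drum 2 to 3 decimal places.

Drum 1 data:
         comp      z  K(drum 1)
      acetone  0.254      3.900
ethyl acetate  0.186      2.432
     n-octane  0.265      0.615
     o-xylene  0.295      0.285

Drum 1:
Rachford–Rice: g(ψ₁) = Σ zᵢ(Kᵢ−1)/(1+ψ₁(Kᵢ−1)) = 0.
Feasibility: ΣzᵢKᵢ = 1.690, Σzᵢ/Kᵢ = 1.608 — both > 1, two phases present.
Newton iteration, ψ₁⁰ = 0.54:
  ψ₁ = 0.540: g = -0.0351, g' = -0.908 → ψ₁ = 0.501
Converged at ψ₁ = 0.501.
Drum-1 compositions:
  acetone: x = 0.104, y = 0.404
  ethyl acetate: x = 0.108, y = 0.263
  n-octane: x = 0.328, y = 0.202
  o-xylene: x = 0.460, y = 0.131
Drum-2 feed = drum-1 liquid: z₂ = (0.1035, 0.1083, 0.3284, 0.4598).
Drum 2:
Let ψ₂ = V/F and solve Σ zᵢ(Kᵢ−1)/(1+ψ₂(Kᵢ−1)) = 0.
Feasibility: ΣzᵢKᵢ = 2.070, Σzᵢ/Kᵢ = 1.072 — both > 1, two phases present.
Newton iteration, ψ₂⁰ = 0.5:
  ψ₂ = 0.500: g = 0.1479, g' = -0.586 → ψ₂ = 0.752
  ψ₂ = 0.752: g = 0.0259, g' = -0.416 → ψ₂ = 0.814
  ψ₂ = 0.814: g = 0.0005, g' = -0.400 → ψ₂ = 0.816
Converged at ψ₂ = 0.816.
  acetone: x = 0.015, y = 0.123
  ethyl acetate: x = 0.025, y = 0.127
  n-octane: x = 0.269, y = 0.342
  o-xylene: x = 0.691, y = 0.408

x_o-xylene (drum 2) = 0.691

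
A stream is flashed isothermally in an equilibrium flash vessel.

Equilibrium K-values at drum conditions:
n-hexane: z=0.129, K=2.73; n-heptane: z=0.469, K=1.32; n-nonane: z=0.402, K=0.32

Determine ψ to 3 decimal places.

ψ = 0.181

Let ψ = V/F and solve Σ zᵢ(Kᵢ−1)/(1+ψ(Kᵢ−1)) = 0.
Check two-phase: ΣzᵢKᵢ = 1.100 > 1 and Σzᵢ/Kᵢ = 1.659 > 1, so g(0) = 0.100 > 0 and g(1) = -0.659 < 0.
Newton–Raphson from ψ = 0.5:
  ψ = 0.500: g = -0.1651, g' = -0.573 → ψ = 0.212
  ψ = 0.212: g = -0.0156, g' = -0.503 → ψ = 0.181
Converged at ψ = 0.181.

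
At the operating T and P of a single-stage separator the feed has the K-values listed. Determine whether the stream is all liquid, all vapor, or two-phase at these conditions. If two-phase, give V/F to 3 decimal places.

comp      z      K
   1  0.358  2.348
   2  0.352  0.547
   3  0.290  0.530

ΣzᵢKᵢ = 1.187; Σzᵢ/Kᵢ = 1.343.
Both exceed 1, so a two-phase solution exists.
Rachford–Rice: g(ψ) = Σ zᵢ(Kᵢ−1)/(1+ψ(Kᵢ−1)) = 0.
Iterate (Newton) starting at ψ = 0.34:
  ψ = 0.340: g = -0.0198, g' = -0.498 → ψ = 0.300
  ψ = 0.300: g = 0.0003, g' = -0.513 → ψ = 0.301
Converged at ψ = 0.301.

two-phase, V/F = 0.301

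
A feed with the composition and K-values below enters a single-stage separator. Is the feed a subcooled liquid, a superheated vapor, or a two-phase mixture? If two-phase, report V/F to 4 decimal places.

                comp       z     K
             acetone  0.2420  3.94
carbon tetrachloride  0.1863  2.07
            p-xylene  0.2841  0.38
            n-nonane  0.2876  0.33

two-phase, V/F = 0.3688

ΣzᵢKᵢ = 1.5420; Σzᵢ/Kᵢ = 1.7706.
Both exceed 1, so a two-phase solution exists.
Let ψ = V/F and solve Σ zᵢ(Kᵢ−1)/(1+ψ(Kᵢ−1)) = 0.
Newton iteration, ψ⁰ = 0.5:
  ψ = 0.5000: g = -0.12713, g' = -0.9547 → ψ = 0.3668
  ψ = 0.3668: g = 0.00197, g' = -1.0041 → ψ = 0.3688
Converged at ψ = 0.3688.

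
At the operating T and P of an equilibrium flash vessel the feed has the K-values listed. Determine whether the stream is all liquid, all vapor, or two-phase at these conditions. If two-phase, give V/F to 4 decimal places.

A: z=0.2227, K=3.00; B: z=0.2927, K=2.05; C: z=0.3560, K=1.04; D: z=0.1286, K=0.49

all vapor

ΣzᵢKᵢ = 1.7014; Σzᵢ/Kᵢ = 0.8218.
Since Σzᵢ/Kᵢ < 1 the mixture is above its dew point — single vapor phase.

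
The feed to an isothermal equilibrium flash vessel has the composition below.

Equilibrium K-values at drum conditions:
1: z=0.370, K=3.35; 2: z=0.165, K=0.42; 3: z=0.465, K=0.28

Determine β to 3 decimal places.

Let β = V/F and solve Σ zᵢ(Kᵢ−1)/(1+β(Kᵢ−1)) = 0.
g(0) = ΣzᵢKᵢ − 1 = 0.439 and g(1) = 1 − Σzᵢ/Kᵢ = -1.164, so a root lies in (0, 1).
Iterate (Newton) starting at β = 0.67:
  β = 0.670: g = -0.4656, g' = -1.357 → β = 0.327
  β = 0.327: g = -0.0640, g' = -1.150 → β = 0.271
  β = 0.271: g = 0.0016, g' = -1.213 → β = 0.272
Converged at β = 0.272.

β = 0.272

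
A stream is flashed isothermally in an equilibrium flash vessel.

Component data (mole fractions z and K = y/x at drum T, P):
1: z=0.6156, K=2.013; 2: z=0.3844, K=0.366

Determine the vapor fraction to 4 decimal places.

Let ψ = V/F and solve Σ zᵢ(Kᵢ−1)/(1+ψ(Kᵢ−1)) = 0.
Feasibility: ΣzᵢKᵢ = 1.3799, Σzᵢ/Kᵢ = 1.3561 — both > 1, two phases present.
Binary case is linear: z₁(K₁−1)(1+ψ(K₂−1)) + z₂(K₂−1)(1+ψ(K₁−1)) = 0
⇒ ψ = [z₁(K₁−1)+z₂(K₂−1)] / [−(K₁−1)(K₂−1)] = 0.37989/0.64224 = 0.5915

ψ = 0.5915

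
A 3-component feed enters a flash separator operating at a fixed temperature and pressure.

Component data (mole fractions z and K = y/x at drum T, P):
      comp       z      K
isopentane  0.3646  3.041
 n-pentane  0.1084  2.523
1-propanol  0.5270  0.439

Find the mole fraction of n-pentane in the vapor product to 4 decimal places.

y_n-pentane = 0.1468

Rachford–Rice: g(ψ) = Σ zᵢ(Kᵢ−1)/(1+ψ(Kᵢ−1)) = 0.
Feasibility: ΣzᵢKᵢ = 1.6136, Σzᵢ/Kᵢ = 1.3633 — both > 1, two phases present.
Newton–Raphson from ψ = 0.59:
  ψ = 0.5900: g = -0.01735, g' = -0.7529 → ψ = 0.5670
Converged at ψ = 0.5670.
Compositions from xᵢ = zᵢ/(1+ψ(Kᵢ−1)), yᵢ = Kᵢxᵢ:
  isopentane: x = 0.1690, y = 0.5140
  n-pentane: x = 0.0582, y = 0.1468
  1-propanol: x = 0.7728, y = 0.3393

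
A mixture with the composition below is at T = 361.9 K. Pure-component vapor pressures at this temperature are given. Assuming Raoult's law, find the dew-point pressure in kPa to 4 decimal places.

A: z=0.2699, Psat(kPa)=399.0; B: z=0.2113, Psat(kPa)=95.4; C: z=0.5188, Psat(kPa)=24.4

Pdew = 41.4017 kPa

At the dew point ψ → 1, so Σzᵢ/Kᵢ = 1 with Kᵢ = Pᵢˢᵃᵗ/P ⇒ 1/P = Σzᵢ/Pᵢˢᵃᵗ.
1/P = 0.2699/399.0 + 0.2113/95.4 + 0.5188/24.4 = 0.0241536 ⇒ P = 41.4017 kPa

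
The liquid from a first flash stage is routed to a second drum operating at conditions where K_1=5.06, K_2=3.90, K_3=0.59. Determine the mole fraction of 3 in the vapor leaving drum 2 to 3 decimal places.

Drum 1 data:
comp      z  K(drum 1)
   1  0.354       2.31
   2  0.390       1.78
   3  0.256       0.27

y_3 (drum 2) = 0.525

Drum 1:
Let ψ₁ = V/F and solve Σ zᵢ(Kᵢ−1)/(1+ψ₁(Kᵢ−1)) = 0.
Feasibility: ΣzᵢKᵢ = 1.581, Σzᵢ/Kᵢ = 1.320 — both > 1, two phases present.
Newton iteration, ψ₁⁰ = 0.5:
  ψ₁ = 0.500: g = 0.2048, g' = -0.683 → ψ₁ = 0.800
  ψ₁ = 0.800: g = -0.0353, g' = -1.023 → ψ₁ = 0.765
  ψ₁ = 0.765: g = -0.0014, g' = -0.945 → ψ₁ = 0.764
Converged at ψ₁ = 0.764.
Drum-1 compositions:
  1: x = 0.177, y = 0.409
  2: x = 0.244, y = 0.435
  3: x = 0.579, y = 0.156
Drum-2 feed = drum-1 liquid: z₂ = (0.1769, 0.2444, 0.5787).
Drum 2:
Rachford–Rice: g(ψ₂) = Σ zᵢ(Kᵢ−1)/(1+ψ₂(Kᵢ−1)) = 0.
Feasibility: ΣzᵢKᵢ = 2.190, Σzᵢ/Kᵢ = 1.078 — both > 1, two phases present.
Newton iteration, ψ₂⁰ = 0.5:
  ψ₂ = 0.500: g = 0.2279, g' = -0.814 → ψ₂ = 0.780
  ψ₂ = 0.780: g = 0.0409, g' = -0.571 → ψ₂ = 0.852
  ψ₂ = 0.852: g = 0.0009, g' = -0.547 → ψ₂ = 0.853
Converged at ψ₂ = 0.853.
  1: x = 0.040, y = 0.201
  2: x = 0.070, y = 0.274
  3: x = 0.890, y = 0.525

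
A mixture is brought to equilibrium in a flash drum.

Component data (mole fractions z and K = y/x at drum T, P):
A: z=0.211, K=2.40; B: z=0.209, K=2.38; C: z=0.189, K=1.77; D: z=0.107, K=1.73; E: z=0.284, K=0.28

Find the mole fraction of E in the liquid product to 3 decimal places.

Rachford–Rice: g(β) = Σ zᵢ(Kᵢ−1)/(1+β(Kᵢ−1)) = 0.
Feasibility: ΣzᵢKᵢ = 1.603, Σzᵢ/Kᵢ = 1.359 — both > 1, two phases present.
Newton–Raphson from β = 0.5:
  β = 0.500: g = 0.1872, g' = -0.731 → β = 0.756
  β = 0.756: g = -0.0219, g' = -0.971 → β = 0.734
  β = 0.734: g = -0.0005, g' = -0.930 → β = 0.733
Converged at β = 0.733.
Compositions from xᵢ = zᵢ/(1+β(Kᵢ−1)), yᵢ = Kᵢxᵢ:
  A: x = 0.104, y = 0.250
  B: x = 0.104, y = 0.247
  C: x = 0.121, y = 0.214
  D: x = 0.070, y = 0.121
  E: x = 0.601, y = 0.168

x_E = 0.601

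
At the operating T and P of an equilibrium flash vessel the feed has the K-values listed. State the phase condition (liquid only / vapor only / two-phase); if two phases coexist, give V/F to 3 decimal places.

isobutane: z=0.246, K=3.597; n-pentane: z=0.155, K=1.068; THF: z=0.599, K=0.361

two-phase, V/F = 0.192

ΣzᵢKᵢ = 1.267; Σzᵢ/Kᵢ = 1.873.
Both exceed 1, so a two-phase solution exists.
Material balance + equilibrium reduce to Σ zᵢ(Kᵢ−1)/(1+ψ(Kᵢ−1)) = 0.
Newton–Raphson from ψ = 0.62:
  ψ = 0.620: g = -0.3790, g' = -0.915 → ψ = 0.206
  ψ = 0.206: g = -0.0140, g' = -1.030 → ψ = 0.192
Converged at ψ = 0.192.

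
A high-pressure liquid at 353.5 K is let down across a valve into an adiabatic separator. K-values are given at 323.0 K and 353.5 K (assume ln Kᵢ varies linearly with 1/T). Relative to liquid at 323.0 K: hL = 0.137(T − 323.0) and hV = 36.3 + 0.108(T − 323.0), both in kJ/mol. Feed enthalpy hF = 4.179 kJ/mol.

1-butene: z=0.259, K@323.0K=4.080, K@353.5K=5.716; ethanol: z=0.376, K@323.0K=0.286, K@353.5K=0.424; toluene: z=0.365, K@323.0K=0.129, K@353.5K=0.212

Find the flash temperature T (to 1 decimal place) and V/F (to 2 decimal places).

Adiabatic flash: solve Rachford–Rice at each trial T, then check hF = ψ·hV(T) + (1−ψ)·hL(T).
  T = 323.0 K: K = (4.080, 0.286, 0.129), RR gives ψ = 0.086, H_out = 3.139 kJ/mol
  T = 353.5 K: K = (5.716, 0.424, 0.212), RR gives ψ = 0.222, H_out = 12.037 kJ/mol
  T = 338.2 K: K = (4.863, 0.351, 0.167), RR gives ψ = 0.158, H_out = 7.738 kJ/mol
  T = 330.6 K: K = (4.464, 0.318, 0.147), RR gives ψ = 0.124, H_out = 5.501 kJ/mol
  T = 326.8 K: K = (4.270, 0.302, 0.138), RR gives ψ = 0.106, H_out = 4.339 kJ/mol
  T = 324.9 K: K = (4.174, 0.294, 0.133), RR gives ψ = 0.096, H_out = 3.744 kJ/mol
Linear interpolation between T = 324.9 (H_out = 3.744) and T = 326.8 (H_out = 4.339) on hF = 4.179 gives T ≈ 326.3 K, at which ψ = 0.10.

T = 326.3 K, V/F = 0.10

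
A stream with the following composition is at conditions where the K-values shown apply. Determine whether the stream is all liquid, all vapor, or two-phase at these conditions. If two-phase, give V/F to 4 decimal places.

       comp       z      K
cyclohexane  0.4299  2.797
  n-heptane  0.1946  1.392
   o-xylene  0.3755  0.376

two-phase, V/F = 0.6812

ΣzᵢKᵢ = 1.6145; Σzᵢ/Kᵢ = 1.2922.
Both exceed 1, so a two-phase solution exists.
Newton–Raphson from ψ = 0.7:
  ψ = 0.7000: g = -0.01403, g' = -0.7517 → ψ = 0.6813
  ψ = 0.6813: g = -0.00010, g' = -0.7417 → ψ = 0.6812
Converged at ψ = 0.6812.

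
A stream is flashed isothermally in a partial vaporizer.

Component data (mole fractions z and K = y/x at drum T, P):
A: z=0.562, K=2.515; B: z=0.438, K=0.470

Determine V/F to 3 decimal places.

V/F = 0.771

Binary case is linear: z₁(K₁−1)(1+V/F(K₂−1)) + z₂(K₂−1)(1+V/F(K₁−1)) = 0
⇒ V/F = [z₁(K₁−1)+z₂(K₂−1)] / [−(K₁−1)(K₂−1)] = 0.6193/0.8030 = 0.771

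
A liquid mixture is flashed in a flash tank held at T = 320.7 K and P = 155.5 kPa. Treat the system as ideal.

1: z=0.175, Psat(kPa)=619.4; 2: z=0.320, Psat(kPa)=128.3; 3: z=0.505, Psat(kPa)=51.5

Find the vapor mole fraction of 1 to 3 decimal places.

Raoult's law: Kᵢ = Pᵢˢᵃᵗ/P = Pᵢˢᵃᵗ/155.5.
  K_1 = 619.4/155.5 = 3.98328, K_2 = 128.3/155.5 = 0.82508, K_3 = 51.5/155.5 = 0.33119
Rachford–Rice: g(ψ) = Σ zᵢ(Kᵢ−1)/(1+ψ(Kᵢ−1)) = 0.
g(0) = ΣzᵢKᵢ − 1 = 0.128 and g(1) = 1 − Σzᵢ/Kᵢ = -0.957, so a root lies in (0, 1).
Newton iteration, ψ⁰ = 0.5:
  ψ = 0.500: g = -0.3592, g' = -0.773 → ψ = 0.035
  ψ = 0.035: g = 0.0706, g' = -1.524 → ψ = 0.081
  ψ = 0.081: g = 0.0062, g' = -1.272 → ψ = 0.086
Converged at ψ = 0.086.
Compositions from xᵢ = zᵢ/(1+ψ(Kᵢ−1)), yᵢ = Kᵢxᵢ:
  1: x = 0.139, y = 0.554
  2: x = 0.325, y = 0.268
  3: x = 0.536, y = 0.177

y_1 = 0.554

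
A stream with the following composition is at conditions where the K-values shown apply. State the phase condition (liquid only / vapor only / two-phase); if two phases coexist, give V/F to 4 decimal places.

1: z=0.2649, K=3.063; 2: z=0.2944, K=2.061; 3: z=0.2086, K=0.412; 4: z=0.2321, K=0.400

two-phase, V/F = 0.6384

ΣzᵢKᵢ = 1.5969; Σzᵢ/Kᵢ = 1.3159.
Both exceed 1, so a two-phase solution exists.
Rachford–Rice: g(ψ) = Σ zᵢ(Kᵢ−1)/(1+ψ(Kᵢ−1)) = 0.
Newton–Raphson from ψ = 0.5:
  ψ = 0.5000: g = 0.10042, g' = -0.7299 → ψ = 0.6376
  ψ = 0.6376: g = 0.00059, g' = -0.7320 → ψ = 0.6384
Converged at ψ = 0.6384.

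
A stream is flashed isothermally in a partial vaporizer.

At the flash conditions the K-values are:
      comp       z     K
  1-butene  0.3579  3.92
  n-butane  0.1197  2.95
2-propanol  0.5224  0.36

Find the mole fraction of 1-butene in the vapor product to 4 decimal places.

Iterate (Newton) starting at ψ = 0.7:
  ψ = 0.7000: g = -0.16366, g' = -1.1130 → ψ = 0.5529
  ψ = 0.5529: g = -0.00544, g' = -1.0643 → ψ = 0.5478
Converged at ψ = 0.5478.
Compositions from xᵢ = zᵢ/(1+ψ(Kᵢ−1)), yᵢ = Kᵢxᵢ:
  1-butene: x = 0.1377, y = 0.5397
  n-butane: x = 0.0579, y = 0.1707
  2-propanol: x = 0.8045, y = 0.2896

y_1-butene = 0.5397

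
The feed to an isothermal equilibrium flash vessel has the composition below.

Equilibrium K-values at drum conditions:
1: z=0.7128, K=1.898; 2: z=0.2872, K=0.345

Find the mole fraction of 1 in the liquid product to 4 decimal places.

x_1 = 0.4218

Material balance + equilibrium reduce to Σ zᵢ(Kᵢ−1)/(1+β(Kᵢ−1)) = 0.
Check two-phase: ΣzᵢKᵢ = 1.4520 > 1 and Σzᵢ/Kᵢ = 1.2080 > 1, so g(0) = 0.4520 > 0 and g(1) = -0.2080 < 0.
Binary case is linear: z₁(K₁−1)(1+β(K₂−1)) + z₂(K₂−1)(1+β(K₁−1)) = 0
⇒ β = [z₁(K₁−1)+z₂(K₂−1)] / [−(K₁−1)(K₂−1)] = 0.45198/0.58819 = 0.7684
Compositions from xᵢ = zᵢ/(1+β(Kᵢ−1)), yᵢ = Kᵢxᵢ:
  1: x = 0.4218, y = 0.8005
  2: x = 0.5782, y = 0.1995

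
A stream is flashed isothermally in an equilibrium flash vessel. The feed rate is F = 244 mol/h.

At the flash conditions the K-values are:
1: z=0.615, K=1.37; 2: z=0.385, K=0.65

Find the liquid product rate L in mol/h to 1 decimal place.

L = 69.1 mol/h

Rachford–Rice: g(V/F) = Σ zᵢ(Kᵢ−1)/(1+V/F(Kᵢ−1)) = 0.
g(0) = ΣzᵢKᵢ − 1 = 0.093 and g(1) = 1 − Σzᵢ/Kᵢ = -0.041, so a root lies in (0, 1).
Iterate (Newton) starting at V/F = 0.44:
  V/F = 0.440: g = 0.0364, g' = -0.128 → V/F = 0.724
  V/F = 0.724: g = -0.0010, g' = -0.137 → V/F = 0.717
Converged at V/F = 0.717.
Then V = V/F·F = 0.7166·244 = 174.9 mol/h and L = F − V = 69.1 mol/h.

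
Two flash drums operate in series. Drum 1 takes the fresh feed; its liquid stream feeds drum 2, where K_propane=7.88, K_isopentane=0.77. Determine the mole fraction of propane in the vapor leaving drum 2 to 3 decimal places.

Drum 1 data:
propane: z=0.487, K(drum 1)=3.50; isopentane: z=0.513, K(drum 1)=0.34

Drum 1:
Material balance + equilibrium reduce to Σ zᵢ(Kᵢ−1)/(1+ψ₁(Kᵢ−1)) = 0.
Feasibility: ΣzᵢKᵢ = 1.879, Σzᵢ/Kᵢ = 1.648 — both > 1, two phases present.
Binary case is linear: z₁(K₁−1)(1+ψ₁(K₂−1)) + z₂(K₂−1)(1+ψ₁(K₁−1)) = 0
⇒ ψ₁ = [z₁(K₁−1)+z₂(K₂−1)] / [−(K₁−1)(K₂−1)] = 0.8789/1.6500 = 0.533
Drum-1 compositions:
  propane: x = 0.209, y = 0.731
  isopentane: x = 0.791, y = 0.269
Drum-2 feed = drum-1 liquid: z₂ = (0.2089, 0.7911).
Drum 2:
Rachford–Rice: g(ψ₂) = Σ zᵢ(Kᵢ−1)/(1+ψ₂(Kᵢ−1)) = 0.
g(0) = ΣzᵢKᵢ − 1 = 1.255 and g(1) = 1 − Σzᵢ/Kᵢ = -0.054, so a root lies in (0, 1).
Binary case is linear: z₁(K₁−1)(1+ψ₂(K₂−1)) + z₂(K₂−1)(1+ψ₂(K₁−1)) = 0
⇒ ψ₂ = [z₁(K₁−1)+z₂(K₂−1)] / [−(K₁−1)(K₂−1)] = 1.2550/1.5824 = 0.793
  propane: x = 0.032, y = 0.255
  isopentane: x = 0.968, y = 0.745

y_propane (drum 2) = 0.255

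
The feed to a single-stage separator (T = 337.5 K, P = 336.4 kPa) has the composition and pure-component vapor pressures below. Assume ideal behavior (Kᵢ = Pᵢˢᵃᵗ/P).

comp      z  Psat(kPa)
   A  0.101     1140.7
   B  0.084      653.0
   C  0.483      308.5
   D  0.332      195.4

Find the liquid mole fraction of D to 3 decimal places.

Raoult's law: Kᵢ = Pᵢˢᵃᵗ/P = Pᵢˢᵃᵗ/336.4.
  K_A = 1140.7/336.4 = 3.39090, K_B = 653.0/336.4 = 1.94114, K_C = 308.5/336.4 = 0.91706, K_D = 195.4/336.4 = 0.58086
Rachford–Rice: g(β) = Σ zᵢ(Kᵢ−1)/(1+β(Kᵢ−1)) = 0.
Feasibility: ΣzᵢKᵢ = 1.141, Σzᵢ/Kᵢ = 1.171 — both > 1, two phases present.
Newton–Raphson from β = 0.54:
  β = 0.540: g = -0.0640, g' = -0.244 → β = 0.278
  β = 0.278: g = 0.0094, g' = -0.334 → β = 0.306
Converged at β = 0.306.
Compositions from xᵢ = zᵢ/(1+β(Kᵢ−1)), yᵢ = Kᵢxᵢ:
  A: x = 0.058, y = 0.198
  B: x = 0.065, y = 0.127
  C: x = 0.496, y = 0.454
  D: x = 0.381, y = 0.221

x_D = 0.381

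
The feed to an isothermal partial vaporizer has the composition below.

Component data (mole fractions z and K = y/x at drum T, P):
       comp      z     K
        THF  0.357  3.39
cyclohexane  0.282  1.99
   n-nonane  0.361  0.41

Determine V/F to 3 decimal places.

V/F = 0.857

Newton iteration, V/F⁰ = 0.5:
  V/F = 0.500: g = 0.2733, g' = -0.800 → V/F = 0.842
  V/F = 0.842: g = 0.0124, g' = -0.803 → V/F = 0.857
Converged at V/F = 0.857.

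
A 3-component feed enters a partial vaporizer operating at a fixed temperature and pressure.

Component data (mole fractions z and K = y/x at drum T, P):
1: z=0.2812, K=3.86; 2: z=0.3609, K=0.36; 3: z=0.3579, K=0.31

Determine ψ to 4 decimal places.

Let ψ = V/F and solve Σ zᵢ(Kᵢ−1)/(1+ψ(Kᵢ−1)) = 0.
Check two-phase: ΣzᵢKᵢ = 1.3263 > 1 and Σzᵢ/Kᵢ = 2.2299 > 1, so g(0) = 0.3263 > 0 and g(1) = -1.2299 < 0.
Iterate (Newton) starting at ψ = 0.5:
  ψ = 0.5000: g = -0.38574, g' = -1.1064 → ψ = 0.1514
  ψ = 0.1514: g = 0.02977, g' = -1.5140 → ψ = 0.1710
  ψ = 0.1710: g = 0.00072, g' = -1.4427 → ψ = 0.1715
Converged at ψ = 0.1715.

ψ = 0.1715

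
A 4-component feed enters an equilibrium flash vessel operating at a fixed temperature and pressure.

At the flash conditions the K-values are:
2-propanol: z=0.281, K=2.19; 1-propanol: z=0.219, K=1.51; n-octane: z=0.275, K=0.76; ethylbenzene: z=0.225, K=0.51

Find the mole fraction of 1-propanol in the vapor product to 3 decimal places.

y_1-propanol = 0.238

Rachford–Rice: g(ψ) = Σ zᵢ(Kᵢ−1)/(1+ψ(Kᵢ−1)) = 0.
Feasibility: ΣzᵢKᵢ = 1.270, Σzᵢ/Kᵢ = 1.076 — both > 1, two phases present.
Newton iteration, ψ⁰ = 0.5:
  ψ = 0.500: g = 0.0776, g' = -0.308 → ψ = 0.752
  ψ = 0.752: g = 0.0020, g' = -0.300 → ψ = 0.759
Converged at ψ = 0.759.
Compositions from xᵢ = zᵢ/(1+ψ(Kᵢ−1)), yᵢ = Kᵢxᵢ:
  2-propanol: x = 0.148, y = 0.323
  1-propanol: x = 0.158, y = 0.238
  n-octane: x = 0.336, y = 0.256
  ethylbenzene: x = 0.358, y = 0.183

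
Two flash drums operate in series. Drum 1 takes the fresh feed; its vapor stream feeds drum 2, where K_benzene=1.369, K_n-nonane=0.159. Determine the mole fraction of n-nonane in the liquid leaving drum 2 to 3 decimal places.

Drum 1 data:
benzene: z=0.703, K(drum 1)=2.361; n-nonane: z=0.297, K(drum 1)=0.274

Drum 1:
Material balance + equilibrium reduce to Σ zᵢ(Kᵢ−1)/(1+ψ₁(Kᵢ−1)) = 0.
g(0) = ΣzᵢKᵢ − 1 = 0.741 and g(1) = 1 − Σzᵢ/Kᵢ = -0.382, so a root lies in (0, 1).
Binary case is linear: z₁(K₁−1)(1+ψ₁(K₂−1)) + z₂(K₂−1)(1+ψ₁(K₁−1)) = 0
⇒ ψ₁ = [z₁(K₁−1)+z₂(K₂−1)] / [−(K₁−1)(K₂−1)] = 0.7412/0.9881 = 0.750
Drum-1 compositions:
  benzene: x = 0.348, y = 0.821
  n-nonane: x = 0.652, y = 0.179
Drum-2 feed = drum-1 vapor: z₂ = (0.8213, 0.1787).
Drum 2:
Rachford–Rice: g(ψ₂) = Σ zᵢ(Kᵢ−1)/(1+ψ₂(Kᵢ−1)) = 0.
Feasibility: ΣzᵢKᵢ = 1.153, Σzᵢ/Kᵢ = 1.724 — both > 1, two phases present.
Iterate (Newton) starting at ψ₂ = 0.5:
  ψ₂ = 0.500: g = -0.0035, g' = -0.456 → ψ₂ = 0.492
Converged at ψ₂ = 0.492.
  benzene: x = 0.695, y = 0.952
  n-nonane: x = 0.305, y = 0.048

x_n-nonane (drum 2) = 0.305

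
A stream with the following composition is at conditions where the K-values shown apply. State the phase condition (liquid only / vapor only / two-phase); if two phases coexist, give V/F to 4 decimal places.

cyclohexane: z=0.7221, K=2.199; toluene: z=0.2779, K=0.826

ΣzᵢKᵢ = 1.8174; Σzᵢ/Kᵢ = 0.6648.
Since Σzᵢ/Kᵢ < 1 the mixture is above its dew point — single vapor phase.

vapor only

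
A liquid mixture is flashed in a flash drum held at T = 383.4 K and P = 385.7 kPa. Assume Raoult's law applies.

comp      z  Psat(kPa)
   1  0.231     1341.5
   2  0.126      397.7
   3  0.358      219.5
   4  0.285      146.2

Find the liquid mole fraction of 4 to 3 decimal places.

x_4 = 0.330

Raoult's law: Kᵢ = Pᵢˢᵃᵗ/P = Pᵢˢᵃᵗ/385.7.
  K_1 = 1341.5/385.7 = 3.47809, K_2 = 397.7/385.7 = 1.03111, K_3 = 219.5/385.7 = 0.56910, K_4 = 146.2/385.7 = 0.37905
Material balance + equilibrium reduce to Σ zᵢ(Kᵢ−1)/(1+V/F(Kᵢ−1)) = 0.
Feasibility: ΣzᵢKᵢ = 1.245, Σzᵢ/Kᵢ = 1.570 — both > 1, two phases present.
Iterate (Newton) starting at V/F = 0.5:
  V/F = 0.500: g = -0.1938, g' = -0.622 → V/F = 0.189
  V/F = 0.189: g = 0.0257, g' = -0.879 → V/F = 0.218
  V/F = 0.218: g = 0.0008, g' = -0.826 → V/F = 0.219
Converged at V/F = 0.219.
Compositions from xᵢ = zᵢ/(1+V/F(Kᵢ−1)), yᵢ = Kᵢxᵢ:
  1: x = 0.150, y = 0.521
  2: x = 0.125, y = 0.129
  3: x = 0.395, y = 0.225
  4: x = 0.330, y = 0.125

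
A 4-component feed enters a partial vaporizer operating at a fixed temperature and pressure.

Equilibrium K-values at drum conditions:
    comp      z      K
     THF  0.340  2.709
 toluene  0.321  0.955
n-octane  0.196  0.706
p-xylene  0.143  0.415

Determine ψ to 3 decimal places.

Let ψ = V/F and solve Σ zᵢ(Kᵢ−1)/(1+ψ(Kᵢ−1)) = 0.
g(0) = ΣzᵢKᵢ − 1 = 0.425 and g(1) = 1 − Σzᵢ/Kᵢ = -0.084, so a root lies in (0, 1).
Newton iteration, ψ⁰ = 0.5:
  ψ = 0.500: g = 0.1128, g' = -0.410 → ψ = 0.775
  ψ = 0.775: g = 0.0075, g' = -0.377 → ψ = 0.794
Converged at ψ = 0.794.

ψ = 0.794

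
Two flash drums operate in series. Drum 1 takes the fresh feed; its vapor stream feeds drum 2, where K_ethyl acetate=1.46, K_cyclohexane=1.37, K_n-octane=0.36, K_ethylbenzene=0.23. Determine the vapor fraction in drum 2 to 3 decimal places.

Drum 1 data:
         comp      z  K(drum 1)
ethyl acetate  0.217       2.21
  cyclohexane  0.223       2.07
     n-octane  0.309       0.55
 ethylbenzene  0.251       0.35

Drum 1:
Let ψ₁ = V/F and solve Σ zᵢ(Kᵢ−1)/(1+ψ₁(Kᵢ−1)) = 0.
Feasibility: ΣzᵢKᵢ = 1.199, Σzᵢ/Kᵢ = 1.485 — both > 1, two phases present.
Iterate (Newton) starting at ψ₁ = 0.5:
  ψ₁ = 0.500: g = -0.1021, g' = -0.569 → ψ₁ = 0.320
  ψ₁ = 0.320: g = -0.0017, g' = -0.561 → ψ₁ = 0.317
Converged at ψ₁ = 0.317.
Drum-1 compositions:
  ethyl acetate: x = 0.157, y = 0.346
  cyclohexane: x = 0.166, y = 0.345
  n-octane: x = 0.361, y = 0.198
  ethylbenzene: x = 0.316, y = 0.111
Drum-2 feed = drum-1 vapor: z₂ = (0.3465, 0.3446, 0.1983, 0.1107).
Drum 2:
Rachford–Rice: g(ψ₂) = Σ zᵢ(Kᵢ−1)/(1+ψ₂(Kᵢ−1)) = 0.
g(0) = ΣzᵢKᵢ − 1 = 0.075 and g(1) = 1 − Σzᵢ/Kᵢ = -0.521, so a root lies in (0, 1).
Iterate (Newton) starting at ψ₂ = 0.5:
  ψ₂ = 0.500: g = -0.0880, g' = -0.431 → ψ₂ = 0.296
  ψ₂ = 0.296: g = -0.0117, g' = -0.329 → ψ₂ = 0.260
Converged at ψ₂ = 0.260.
  ethyl acetate: x = 0.310, y = 0.452
  cyclohexane: x = 0.314, y = 0.431
  n-octane: x = 0.238, y = 0.086
  ethylbenzene: x = 0.138, y = 0.032

V/F (drum 2) = 0.260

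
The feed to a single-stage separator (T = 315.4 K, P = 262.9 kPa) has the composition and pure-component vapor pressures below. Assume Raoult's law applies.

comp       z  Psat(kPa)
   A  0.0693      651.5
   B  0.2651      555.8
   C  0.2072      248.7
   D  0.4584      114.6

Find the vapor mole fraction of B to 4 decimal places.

y_B = 0.4436

Raoult's law: Kᵢ = Pᵢˢᵃᵗ/P = Pᵢˢᵃᵗ/262.9.
  K_A = 651.5/262.9 = 2.478129, K_B = 555.8/262.9 = 2.114112, K_C = 248.7/262.9 = 0.945987, K_D = 114.6/262.9 = 0.435907
Iterate (Newton) starting at ψ = 0.52:
  ψ = 0.5200: g = -0.13250, g' = -0.4731 → ψ = 0.2399
  ψ = 0.2399: g = -0.00171, g' = -0.4831 → ψ = 0.2364
Converged at ψ = 0.2364.
Compositions from xᵢ = zᵢ/(1+ψ(Kᵢ−1)), yᵢ = Kᵢxᵢ:
  A: x = 0.0514, y = 0.1273
  B: x = 0.2098, y = 0.4436
  C: x = 0.2099, y = 0.1985
  D: x = 0.5289, y = 0.2306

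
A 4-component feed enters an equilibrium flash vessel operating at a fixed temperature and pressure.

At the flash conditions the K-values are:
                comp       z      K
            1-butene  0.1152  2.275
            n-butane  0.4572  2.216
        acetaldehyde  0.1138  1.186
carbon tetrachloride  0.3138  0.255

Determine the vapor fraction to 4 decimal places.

ψ = 0.6011

Iterate (Newton) starting at ψ = 0.5:
  ψ = 0.5000: g = 0.08225, g' = -0.7769 → ψ = 0.6059
  ψ = 0.6059: g = -0.00411, g' = -0.8656 → ψ = 0.6011
Converged at ψ = 0.6011.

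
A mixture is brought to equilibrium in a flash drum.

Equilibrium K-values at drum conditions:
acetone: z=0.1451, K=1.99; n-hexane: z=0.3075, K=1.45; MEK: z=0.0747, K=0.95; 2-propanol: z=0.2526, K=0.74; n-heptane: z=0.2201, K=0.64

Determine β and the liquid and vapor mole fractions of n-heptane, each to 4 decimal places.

β = 0.6999, x_n-heptane = 0.2942, y_n-heptane = 0.1883

Let β = V/F and solve Σ zᵢ(Kᵢ−1)/(1+β(Kᵢ−1)) = 0.
g(0) = ΣzᵢKᵢ − 1 = 0.1334 and g(1) = 1 − Σzᵢ/Kᵢ = -0.0489, so a root lies in (0, 1).
Newton iteration, β⁰ = 0.53:
  β = 0.5300: g = 0.02801, g' = -0.1685 → β = 0.6963
  β = 0.6963: g = 0.00060, g' = -0.1624 → β = 0.6999
Converged at β = 0.6999.
Compositions from xᵢ = zᵢ/(1+β(Kᵢ−1)), yᵢ = Kᵢxᵢ:
  acetone: x = 0.0857, y = 0.1706
  n-hexane: x = 0.2338, y = 0.3391
  MEK: x = 0.0774, y = 0.0735
  2-propanol: x = 0.3088, y = 0.2285
  n-heptane: x = 0.2942, y = 0.1883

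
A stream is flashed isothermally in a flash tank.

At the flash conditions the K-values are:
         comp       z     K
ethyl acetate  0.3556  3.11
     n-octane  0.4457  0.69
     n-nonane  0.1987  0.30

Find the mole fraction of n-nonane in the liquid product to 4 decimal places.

x_n-nonane = 0.2997

Rachford–Rice: g(V/F) = Σ zᵢ(Kᵢ−1)/(1+V/F(Kᵢ−1)) = 0.
Check two-phase: ΣzᵢKᵢ = 1.4731 > 1 and Σzᵢ/Kᵢ = 1.4226 > 1, so g(0) = 0.4731 > 0 and g(1) = -0.4226 < 0.
Newton–Raphson from V/F = 0.45:
  V/F = 0.4500: g = 0.02126, g' = -0.6819 → V/F = 0.4812
  V/F = 0.4812: g = 0.00019, g' = -0.6704 → V/F = 0.4815
Converged at V/F = 0.4815.
Compositions from xᵢ = zᵢ/(1+V/F(Kᵢ−1)), yᵢ = Kᵢxᵢ:
  ethyl acetate: x = 0.1764, y = 0.5486
  n-octane: x = 0.5239, y = 0.3615
  n-nonane: x = 0.2997, y = 0.0899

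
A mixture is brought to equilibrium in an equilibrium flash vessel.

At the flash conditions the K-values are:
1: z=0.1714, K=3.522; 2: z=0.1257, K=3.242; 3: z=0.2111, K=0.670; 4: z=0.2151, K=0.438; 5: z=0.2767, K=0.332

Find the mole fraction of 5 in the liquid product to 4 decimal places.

Material balance + equilibrium reduce to Σ zᵢ(Kᵢ−1)/(1+V/F(Kᵢ−1)) = 0.
Check two-phase: ΣzᵢKᵢ = 1.3387 > 1 and Σzᵢ/Kᵢ = 1.7270 > 1, so g(0) = 0.3387 > 0 and g(1) = -0.7270 < 0.
Newton–Raphson from V/F = 0.5:
  V/F = 0.5000: g = -0.20503, g' = -0.7965 → V/F = 0.2426
  V/F = 0.2426: g = 0.01447, g' = -0.9788 → V/F = 0.2574
  V/F = 0.2574: g = 0.00018, g' = -0.9553 → V/F = 0.2575
Converged at V/F = 0.2575.
Compositions from xᵢ = zᵢ/(1+V/F(Kᵢ−1)), yᵢ = Kᵢxᵢ:
  1: x = 0.1039, y = 0.3660
  2: x = 0.0797, y = 0.2583
  3: x = 0.2307, y = 0.1546
  4: x = 0.2515, y = 0.1102
  5: x = 0.3342, y = 0.1110

x_5 = 0.3342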